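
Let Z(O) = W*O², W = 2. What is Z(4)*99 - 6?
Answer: 3162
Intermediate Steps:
Z(O) = 2*O²
Z(4)*99 - 6 = (2*4²)*99 - 6 = (2*16)*99 - 6 = 32*99 - 6 = 3168 - 6 = 3162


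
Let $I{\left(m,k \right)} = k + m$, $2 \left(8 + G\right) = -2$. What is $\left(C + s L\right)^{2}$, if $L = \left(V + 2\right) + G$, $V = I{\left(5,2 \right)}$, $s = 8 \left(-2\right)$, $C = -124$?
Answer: $15376$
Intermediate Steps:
$G = -9$ ($G = -8 + \frac{1}{2} \left(-2\right) = -8 - 1 = -9$)
$s = -16$
$V = 7$ ($V = 2 + 5 = 7$)
$L = 0$ ($L = \left(7 + 2\right) - 9 = 9 - 9 = 0$)
$\left(C + s L\right)^{2} = \left(-124 - 0\right)^{2} = \left(-124 + 0\right)^{2} = \left(-124\right)^{2} = 15376$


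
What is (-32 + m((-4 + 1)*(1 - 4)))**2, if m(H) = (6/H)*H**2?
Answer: 484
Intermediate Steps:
m(H) = 6*H
(-32 + m((-4 + 1)*(1 - 4)))**2 = (-32 + 6*((-4 + 1)*(1 - 4)))**2 = (-32 + 6*(-3*(-3)))**2 = (-32 + 6*9)**2 = (-32 + 54)**2 = 22**2 = 484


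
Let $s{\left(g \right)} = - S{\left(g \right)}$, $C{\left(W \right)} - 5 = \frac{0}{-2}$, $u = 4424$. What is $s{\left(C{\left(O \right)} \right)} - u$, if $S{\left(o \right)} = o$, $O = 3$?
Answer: $-4429$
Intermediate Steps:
$C{\left(W \right)} = 5$ ($C{\left(W \right)} = 5 + \frac{0}{-2} = 5 + 0 \left(- \frac{1}{2}\right) = 5 + 0 = 5$)
$s{\left(g \right)} = - g$
$s{\left(C{\left(O \right)} \right)} - u = \left(-1\right) 5 - 4424 = -5 - 4424 = -4429$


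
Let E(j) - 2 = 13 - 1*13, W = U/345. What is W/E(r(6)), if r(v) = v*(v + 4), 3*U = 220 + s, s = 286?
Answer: 11/45 ≈ 0.24444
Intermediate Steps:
U = 506/3 (U = (220 + 286)/3 = (⅓)*506 = 506/3 ≈ 168.67)
r(v) = v*(4 + v)
W = 22/45 (W = (506/3)/345 = (506/3)*(1/345) = 22/45 ≈ 0.48889)
E(j) = 2 (E(j) = 2 + (13 - 1*13) = 2 + (13 - 13) = 2 + 0 = 2)
W/E(r(6)) = (22/45)/2 = (22/45)*(½) = 11/45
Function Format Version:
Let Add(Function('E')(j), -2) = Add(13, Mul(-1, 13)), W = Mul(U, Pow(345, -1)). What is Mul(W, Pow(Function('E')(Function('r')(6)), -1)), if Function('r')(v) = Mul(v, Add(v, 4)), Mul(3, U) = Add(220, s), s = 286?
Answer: Rational(11, 45) ≈ 0.24444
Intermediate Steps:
U = Rational(506, 3) (U = Mul(Rational(1, 3), Add(220, 286)) = Mul(Rational(1, 3), 506) = Rational(506, 3) ≈ 168.67)
Function('r')(v) = Mul(v, Add(4, v))
W = Rational(22, 45) (W = Mul(Rational(506, 3), Pow(345, -1)) = Mul(Rational(506, 3), Rational(1, 345)) = Rational(22, 45) ≈ 0.48889)
Function('E')(j) = 2 (Function('E')(j) = Add(2, Add(13, Mul(-1, 13))) = Add(2, Add(13, -13)) = Add(2, 0) = 2)
Mul(W, Pow(Function('E')(Function('r')(6)), -1)) = Mul(Rational(22, 45), Pow(2, -1)) = Mul(Rational(22, 45), Rational(1, 2)) = Rational(11, 45)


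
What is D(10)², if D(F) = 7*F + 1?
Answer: 5041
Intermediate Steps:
D(F) = 1 + 7*F
D(10)² = (1 + 7*10)² = (1 + 70)² = 71² = 5041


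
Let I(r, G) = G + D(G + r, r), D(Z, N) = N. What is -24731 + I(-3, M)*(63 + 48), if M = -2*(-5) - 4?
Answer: -24398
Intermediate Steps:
M = 6 (M = 10 - 4 = 6)
I(r, G) = G + r
-24731 + I(-3, M)*(63 + 48) = -24731 + (6 - 3)*(63 + 48) = -24731 + 3*111 = -24731 + 333 = -24398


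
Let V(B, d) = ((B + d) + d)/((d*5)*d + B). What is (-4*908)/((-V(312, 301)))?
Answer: 823223672/457 ≈ 1.8014e+6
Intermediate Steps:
V(B, d) = (B + 2*d)/(B + 5*d²) (V(B, d) = (B + 2*d)/((5*d)*d + B) = (B + 2*d)/(5*d² + B) = (B + 2*d)/(B + 5*d²))
(-4*908)/((-V(312, 301))) = (-4*908)/((-(312 + 2*301)/(312 + 5*301²))) = -3632*(-(312 + 5*90601)/(312 + 602)) = -3632/((-914/(312 + 453005))) = -3632/((-914/453317)) = -3632/((-1*914/453317)) = -3632/(-914/453317) = -3632*(-453317/914) = 823223672/457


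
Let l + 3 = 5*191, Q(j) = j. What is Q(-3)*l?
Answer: -2856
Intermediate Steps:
l = 952 (l = -3 + 5*191 = -3 + 955 = 952)
Q(-3)*l = -3*952 = -2856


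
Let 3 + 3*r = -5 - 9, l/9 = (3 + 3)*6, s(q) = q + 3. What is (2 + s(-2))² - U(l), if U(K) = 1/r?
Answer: 156/17 ≈ 9.1765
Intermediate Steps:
s(q) = 3 + q
l = 324 (l = 9*((3 + 3)*6) = 9*(6*6) = 9*36 = 324)
r = -17/3 (r = -1 + (-5 - 9)/3 = -1 + (⅓)*(-14) = -1 - 14/3 = -17/3 ≈ -5.6667)
U(K) = -3/17 (U(K) = 1/(-17/3) = -3/17)
(2 + s(-2))² - U(l) = (2 + (3 - 2))² - 1*(-3/17) = (2 + 1)² + 3/17 = 3² + 3/17 = 9 + 3/17 = 156/17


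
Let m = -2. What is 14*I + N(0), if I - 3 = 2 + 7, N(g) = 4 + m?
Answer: 170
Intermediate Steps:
N(g) = 2 (N(g) = 4 - 2 = 2)
I = 12 (I = 3 + (2 + 7) = 3 + 9 = 12)
14*I + N(0) = 14*12 + 2 = 168 + 2 = 170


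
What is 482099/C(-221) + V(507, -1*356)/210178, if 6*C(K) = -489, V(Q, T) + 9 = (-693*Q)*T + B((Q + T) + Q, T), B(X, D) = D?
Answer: -9592898469/1803106 ≈ -5320.2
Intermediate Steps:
V(Q, T) = -9 + T - 693*Q*T (V(Q, T) = -9 + ((-693*Q)*T + T) = -9 + (-693*Q*T + T) = -9 + (T - 693*Q*T) = -9 + T - 693*Q*T)
C(K) = -163/2 (C(K) = (⅙)*(-489) = -163/2)
482099/C(-221) + V(507, -1*356)/210178 = 482099/(-163/2) + (-9 - 1*356 - 693*507*(-1*356))/210178 = 482099*(-2/163) + (-9 - 356 - 693*507*(-356))*(1/210178) = -964198/163 + (-9 - 356 + 125080956)*(1/210178) = -964198/163 + 125080591*(1/210178) = -964198/163 + 6583189/11062 = -9592898469/1803106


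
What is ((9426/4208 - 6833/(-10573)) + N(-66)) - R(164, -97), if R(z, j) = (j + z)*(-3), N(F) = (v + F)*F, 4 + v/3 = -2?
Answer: 127865133221/22245592 ≈ 5747.9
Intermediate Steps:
v = -18 (v = -12 + 3*(-2) = -12 - 6 = -18)
N(F) = F*(-18 + F) (N(F) = (-18 + F)*F = F*(-18 + F))
R(z, j) = -3*j - 3*z
((9426/4208 - 6833/(-10573)) + N(-66)) - R(164, -97) = ((9426/4208 - 6833/(-10573)) - 66*(-18 - 66)) - (-3*(-97) - 3*164) = ((9426*(1/4208) - 6833*(-1/10573)) - 66*(-84)) - (291 - 492) = ((4713/2104 + 6833/10573) + 5544) - 1*(-201) = (64207181/22245592 + 5544) + 201 = 123393769229/22245592 + 201 = 127865133221/22245592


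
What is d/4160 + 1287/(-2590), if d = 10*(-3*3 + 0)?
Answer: -279351/538720 ≈ -0.51855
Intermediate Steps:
d = -90 (d = 10*(-9 + 0) = 10*(-9) = -90)
d/4160 + 1287/(-2590) = -90/4160 + 1287/(-2590) = -90*1/4160 + 1287*(-1/2590) = -9/416 - 1287/2590 = -279351/538720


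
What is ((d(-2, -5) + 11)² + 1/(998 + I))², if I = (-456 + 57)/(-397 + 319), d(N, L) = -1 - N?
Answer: 14105207376100/680218561 ≈ 20736.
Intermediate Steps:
I = 133/26 (I = -399/(-78) = -399*(-1/78) = 133/26 ≈ 5.1154)
((d(-2, -5) + 11)² + 1/(998 + I))² = (((-1 - 1*(-2)) + 11)² + 1/(998 + 133/26))² = (((-1 + 2) + 11)² + 1/(26081/26))² = ((1 + 11)² + 26/26081)² = (12² + 26/26081)² = (144 + 26/26081)² = (3755690/26081)² = 14105207376100/680218561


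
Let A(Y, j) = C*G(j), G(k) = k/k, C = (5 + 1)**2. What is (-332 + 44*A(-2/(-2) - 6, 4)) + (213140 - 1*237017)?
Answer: -22625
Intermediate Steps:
C = 36 (C = 6**2 = 36)
G(k) = 1
A(Y, j) = 36 (A(Y, j) = 36*1 = 36)
(-332 + 44*A(-2/(-2) - 6, 4)) + (213140 - 1*237017) = (-332 + 44*36) + (213140 - 1*237017) = (-332 + 1584) + (213140 - 237017) = 1252 - 23877 = -22625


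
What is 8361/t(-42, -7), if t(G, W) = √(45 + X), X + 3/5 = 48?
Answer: 2787*√2310/154 ≈ 869.81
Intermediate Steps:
X = 237/5 (X = -⅗ + 48 = 237/5 ≈ 47.400)
t(G, W) = √2310/5 (t(G, W) = √(45 + 237/5) = √(462/5) = √2310/5)
8361/t(-42, -7) = 8361/((√2310/5)) = 8361*(√2310/462) = 2787*√2310/154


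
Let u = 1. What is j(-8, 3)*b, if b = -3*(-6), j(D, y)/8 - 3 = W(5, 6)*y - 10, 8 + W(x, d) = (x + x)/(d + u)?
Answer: -26928/7 ≈ -3846.9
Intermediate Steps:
W(x, d) = -8 + 2*x/(1 + d) (W(x, d) = -8 + (x + x)/(d + 1) = -8 + (2*x)/(1 + d) = -8 + 2*x/(1 + d))
j(D, y) = -56 - 368*y/7 (j(D, y) = 24 + 8*((2*(-4 + 5 - 4*6)/(1 + 6))*y - 10) = 24 + 8*((2*(-4 + 5 - 24)/7)*y - 10) = 24 + 8*((2*(1/7)*(-23))*y - 10) = 24 + 8*(-46*y/7 - 10) = 24 + 8*(-10 - 46*y/7) = 24 + (-80 - 368*y/7) = -56 - 368*y/7)
b = 18
j(-8, 3)*b = (-56 - 368/7*3)*18 = (-56 - 1104/7)*18 = -1496/7*18 = -26928/7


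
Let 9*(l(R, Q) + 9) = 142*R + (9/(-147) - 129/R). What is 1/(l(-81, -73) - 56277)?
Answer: -11907/685412522 ≈ -1.7372e-5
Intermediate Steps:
l(R, Q) = -1324/147 - 43/(3*R) + 142*R/9 (l(R, Q) = -9 + (142*R + (9/(-147) - 129/R))/9 = -9 + (142*R + (9*(-1/147) - 129/R))/9 = -9 + (142*R + (-3/49 - 129/R))/9 = -9 + (-3/49 - 129/R + 142*R)/9 = -9 + (-1/147 - 43/(3*R) + 142*R/9) = -1324/147 - 43/(3*R) + 142*R/9)
1/(l(-81, -73) - 56277) = 1/((1/441)*(-6321 + 2*(-81)*(-1986 + 3479*(-81)))/(-81) - 56277) = 1/((1/441)*(-1/81)*(-6321 + 2*(-81)*(-1986 - 281799)) - 56277) = 1/((1/441)*(-1/81)*(-6321 + 2*(-81)*(-283785)) - 56277) = 1/((1/441)*(-1/81)*(-6321 + 45973170) - 56277) = 1/((1/441)*(-1/81)*45966849 - 56277) = 1/(-15322283/11907 - 56277) = 1/(-685412522/11907) = -11907/685412522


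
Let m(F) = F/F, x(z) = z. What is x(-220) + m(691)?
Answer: -219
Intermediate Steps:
m(F) = 1
x(-220) + m(691) = -220 + 1 = -219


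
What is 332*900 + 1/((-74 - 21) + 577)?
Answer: 144021601/482 ≈ 2.9880e+5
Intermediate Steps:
332*900 + 1/((-74 - 21) + 577) = 298800 + 1/(-95 + 577) = 298800 + 1/482 = 144021601/482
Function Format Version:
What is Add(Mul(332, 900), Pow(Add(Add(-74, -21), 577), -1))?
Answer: Rational(144021601, 482) ≈ 2.9880e+5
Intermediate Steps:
Add(Mul(332, 900), Pow(Add(Add(-74, -21), 577), -1)) = Add(298800, Pow(Add(-95, 577), -1)) = Add(298800, Pow(482, -1)) = Add(298800, Rational(1, 482)) = Rational(144021601, 482)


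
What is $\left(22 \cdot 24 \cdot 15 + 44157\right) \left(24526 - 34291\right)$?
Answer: $-508531905$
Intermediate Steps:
$\left(22 \cdot 24 \cdot 15 + 44157\right) \left(24526 - 34291\right) = \left(528 \cdot 15 + 44157\right) \left(-9765\right) = \left(7920 + 44157\right) \left(-9765\right) = 52077 \left(-9765\right) = -508531905$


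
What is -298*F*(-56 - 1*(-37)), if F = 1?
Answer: 5662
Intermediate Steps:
-298*F*(-56 - 1*(-37)) = -298*(-56 - 1*(-37)) = -298*(-56 + 37) = -298*(-19) = 5662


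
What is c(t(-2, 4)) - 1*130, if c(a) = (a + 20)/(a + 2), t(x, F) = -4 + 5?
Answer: -123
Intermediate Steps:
t(x, F) = 1
c(a) = (20 + a)/(2 + a)
c(t(-2, 4)) - 1*130 = (20 + 1)/(2 + 1) - 1*130 = 21/3 - 130 = (⅓)*21 - 130 = 7 - 130 = -123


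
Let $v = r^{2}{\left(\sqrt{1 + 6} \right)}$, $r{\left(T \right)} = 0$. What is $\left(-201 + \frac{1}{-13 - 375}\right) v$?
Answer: $0$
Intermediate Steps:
$v = 0$ ($v = 0^{2} = 0$)
$\left(-201 + \frac{1}{-13 - 375}\right) v = \left(-201 + \frac{1}{-13 - 375}\right) 0 = \left(-201 + \frac{1}{-388}\right) 0 = \left(-201 - \frac{1}{388}\right) 0 = \left(- \frac{77989}{388}\right) 0 = 0$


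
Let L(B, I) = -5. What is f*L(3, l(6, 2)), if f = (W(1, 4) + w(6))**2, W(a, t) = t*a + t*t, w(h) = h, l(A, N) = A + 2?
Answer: -3380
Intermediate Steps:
l(A, N) = 2 + A
W(a, t) = t**2 + a*t (W(a, t) = a*t + t**2 = t**2 + a*t)
f = 676 (f = (4*(1 + 4) + 6)**2 = (4*5 + 6)**2 = (20 + 6)**2 = 26**2 = 676)
f*L(3, l(6, 2)) = 676*(-5) = -3380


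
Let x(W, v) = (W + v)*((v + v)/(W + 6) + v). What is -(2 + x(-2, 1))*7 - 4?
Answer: -15/2 ≈ -7.5000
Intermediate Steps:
x(W, v) = (W + v)*(v + 2*v/(6 + W)) (x(W, v) = (W + v)*((2*v)/(6 + W) + v) = (W + v)*(2*v/(6 + W) + v) = (W + v)*(v + 2*v/(6 + W)))
-(2 + x(-2, 1))*7 - 4 = -(2 + 1*((-2)² + 8*(-2) + 8*1 - 2*1)/(6 - 2))*7 - 4 = -(2 + 1*(4 - 16 + 8 - 2)/4)*7 - 4 = -(2 + 1*(¼)*(-6))*7 - 4 = -(2 - 3/2)*7 - 4 = -1*½*7 - 4 = -½*7 - 4 = -7/2 - 4 = -15/2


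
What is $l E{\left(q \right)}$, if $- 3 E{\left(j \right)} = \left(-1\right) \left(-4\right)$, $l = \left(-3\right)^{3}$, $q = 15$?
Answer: $36$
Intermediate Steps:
$l = -27$
$E{\left(j \right)} = - \frac{4}{3}$ ($E{\left(j \right)} = - \frac{\left(-1\right) \left(-4\right)}{3} = \left(- \frac{1}{3}\right) 4 = - \frac{4}{3}$)
$l E{\left(q \right)} = \left(-27\right) \left(- \frac{4}{3}\right) = 36$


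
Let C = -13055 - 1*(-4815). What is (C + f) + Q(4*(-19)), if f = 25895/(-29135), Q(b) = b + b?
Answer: -48905363/5827 ≈ -8392.9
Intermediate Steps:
Q(b) = 2*b
C = -8240 (C = -13055 + 4815 = -8240)
f = -5179/5827 (f = 25895*(-1/29135) = -5179/5827 ≈ -0.88879)
(C + f) + Q(4*(-19)) = (-8240 - 5179/5827) + 2*(4*(-19)) = -48019659/5827 + 2*(-76) = -48019659/5827 - 152 = -48905363/5827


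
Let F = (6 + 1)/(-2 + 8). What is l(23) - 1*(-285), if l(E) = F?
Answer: 1717/6 ≈ 286.17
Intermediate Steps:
F = 7/6 ≈ 1.1667
l(E) = 7/6
l(23) - 1*(-285) = 7/6 - 1*(-285) = 7/6 + 285 = 1717/6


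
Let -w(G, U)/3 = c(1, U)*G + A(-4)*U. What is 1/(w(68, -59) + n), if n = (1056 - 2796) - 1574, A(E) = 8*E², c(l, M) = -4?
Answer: 1/20158 ≈ 4.9608e-5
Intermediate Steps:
n = -3314 (n = -1740 - 1574 = -3314)
w(G, U) = -384*U + 12*G (w(G, U) = -3*(-4*G + (8*(-4)²)*U) = -3*(-4*G + (8*16)*U) = -3*(-4*G + 128*U) = -384*U + 12*G)
1/(w(68, -59) + n) = 1/((-384*(-59) + 12*68) - 3314) = 1/((22656 + 816) - 3314) = 1/(23472 - 3314) = 1/20158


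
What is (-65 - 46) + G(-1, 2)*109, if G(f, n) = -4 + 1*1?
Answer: -438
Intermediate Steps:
G(f, n) = -3 (G(f, n) = -4 + 1 = -3)
(-65 - 46) + G(-1, 2)*109 = (-65 - 46) - 3*109 = -111 - 327 = -438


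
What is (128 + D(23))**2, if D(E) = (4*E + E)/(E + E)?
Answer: 68121/4 ≈ 17030.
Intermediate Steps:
D(E) = 5/2 (D(E) = (5*E)/((2*E)) = (5*E)*(1/(2*E)) = 5/2)
(128 + D(23))**2 = (128 + 5/2)**2 = (261/2)**2 = 68121/4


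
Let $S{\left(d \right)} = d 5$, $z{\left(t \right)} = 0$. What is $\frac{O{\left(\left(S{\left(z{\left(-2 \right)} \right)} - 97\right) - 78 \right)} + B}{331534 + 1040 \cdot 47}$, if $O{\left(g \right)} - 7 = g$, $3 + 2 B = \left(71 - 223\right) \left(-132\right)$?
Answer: $\frac{19725}{760828} \approx 0.025926$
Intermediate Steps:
$S{\left(d \right)} = 5 d$
$B = \frac{20061}{2}$ ($B = - \frac{3}{2} + \frac{\left(71 - 223\right) \left(-132\right)}{2} = - \frac{3}{2} + \frac{\left(-152\right) \left(-132\right)}{2} = - \frac{3}{2} + \frac{1}{2} \cdot 20064 = - \frac{3}{2} + 10032 = \frac{20061}{2} \approx 10031.0$)
$O{\left(g \right)} = 7 + g$
$\frac{O{\left(\left(S{\left(z{\left(-2 \right)} \right)} - 97\right) - 78 \right)} + B}{331534 + 1040 \cdot 47} = \frac{\left(7 + \left(\left(5 \cdot 0 - 97\right) - 78\right)\right) + \frac{20061}{2}}{331534 + 1040 \cdot 47} = \frac{\left(7 + \left(\left(0 - 97\right) - 78\right)\right) + \frac{20061}{2}}{331534 + 48880} = \frac{\left(7 - 175\right) + \frac{20061}{2}}{380414} = \left(\left(7 - 175\right) + \frac{20061}{2}\right) \frac{1}{380414} = \left(-168 + \frac{20061}{2}\right) \frac{1}{380414} = \frac{19725}{2} \cdot \frac{1}{380414} = \frac{19725}{760828}$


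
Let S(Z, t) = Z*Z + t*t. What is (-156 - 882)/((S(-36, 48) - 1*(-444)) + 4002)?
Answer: -173/1341 ≈ -0.12901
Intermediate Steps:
S(Z, t) = Z² + t²
(-156 - 882)/((S(-36, 48) - 1*(-444)) + 4002) = (-156 - 882)/((((-36)² + 48²) - 1*(-444)) + 4002) = -1038/(((1296 + 2304) + 444) + 4002) = -1038/((3600 + 444) + 4002) = -1038/(4044 + 4002) = -1038/8046 = -1038*1/8046 = -173/1341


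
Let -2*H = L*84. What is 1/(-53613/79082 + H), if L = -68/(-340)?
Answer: -395410/3589509 ≈ -0.11016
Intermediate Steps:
L = 1/5 (L = -68*(-1/340) = 1/5 ≈ 0.20000)
H = -42/5 (H = -84/10 = -1/2*84/5 = -42/5 ≈ -8.4000)
1/(-53613/79082 + H) = 1/(-53613/79082 - 42/5) = 1/(-3589509/395410) = -395410/3589509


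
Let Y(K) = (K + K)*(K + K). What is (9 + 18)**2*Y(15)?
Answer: 656100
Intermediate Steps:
Y(K) = 4*K**2 (Y(K) = (2*K)*(2*K) = 4*K**2)
(9 + 18)**2*Y(15) = (9 + 18)**2*(4*15**2) = 27**2*(4*225) = 729*900 = 656100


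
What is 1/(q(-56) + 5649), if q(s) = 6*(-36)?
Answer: 1/5433 ≈ 0.00018406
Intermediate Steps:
q(s) = -216
1/(q(-56) + 5649) = 1/(-216 + 5649) = 1/5433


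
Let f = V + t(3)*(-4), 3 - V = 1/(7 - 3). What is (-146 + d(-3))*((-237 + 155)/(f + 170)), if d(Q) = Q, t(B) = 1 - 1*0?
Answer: 48872/675 ≈ 72.403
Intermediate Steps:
t(B) = 1 (t(B) = 1 + 0 = 1)
V = 11/4 (V = 3 - 1/(7 - 3) = 3 - 1/4 = 11/4 ≈ 2.7500)
f = -5/4 (f = 11/4 + 1*(-4) = 11/4 - 4 = -5/4 ≈ -1.2500)
(-146 + d(-3))*((-237 + 155)/(f + 170)) = (-146 - 3)*((-237 + 155)/(-5/4 + 170)) = -(-12218)/675/4 = -(-12218)*4/675 = -149*(-328/675) = 48872/675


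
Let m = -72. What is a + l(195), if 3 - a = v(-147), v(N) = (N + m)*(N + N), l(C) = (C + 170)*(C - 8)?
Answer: 3872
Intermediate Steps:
l(C) = (-8 + C)*(170 + C) (l(C) = (170 + C)*(-8 + C) = (-8 + C)*(170 + C))
v(N) = 2*N*(-72 + N) (v(N) = (N - 72)*(N + N) = (-72 + N)*(2*N) = 2*N*(-72 + N))
a = -64383 (a = 3 - 2*(-147)*(-72 - 147) = 3 - 2*(-147)*(-219) = 3 - 1*64386 = 3 - 64386 = -64383)
a + l(195) = -64383 + (-1360 + 195**2 + 162*195) = -64383 + (-1360 + 38025 + 31590) = -64383 + 68255 = 3872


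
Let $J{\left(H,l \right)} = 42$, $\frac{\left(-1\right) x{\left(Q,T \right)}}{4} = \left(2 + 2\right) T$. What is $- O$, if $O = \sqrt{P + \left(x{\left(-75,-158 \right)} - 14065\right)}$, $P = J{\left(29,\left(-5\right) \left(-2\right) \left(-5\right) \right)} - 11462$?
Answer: $- i \sqrt{22957} \approx - 151.52 i$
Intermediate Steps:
$x{\left(Q,T \right)} = - 16 T$ ($x{\left(Q,T \right)} = - 4 \left(2 + 2\right) T = - 4 \cdot 4 T = - 16 T$)
$P = -11420$ ($P = 42 - 11462 = -11420$)
$O = i \sqrt{22957}$ ($O = \sqrt{-11420 - 11537} = \sqrt{-22957} = i \sqrt{22957} \approx 151.52 i$)
$- O = - i \sqrt{22957}$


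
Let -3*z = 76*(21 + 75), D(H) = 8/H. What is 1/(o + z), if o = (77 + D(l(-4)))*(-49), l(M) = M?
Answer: -1/6107 ≈ -0.00016375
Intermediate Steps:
z = -2432 (z = -76*(21 + 75)/3 = -76*96/3 = -1/3*7296 = -2432)
o = -3675 (o = (77 + 8/(-4))*(-49) = (77 + 8*(-1/4))*(-49) = (77 - 2)*(-49) = 75*(-49) = -3675)
1/(o + z) = 1/(-3675 - 2432) = 1/(-6107) = -1/6107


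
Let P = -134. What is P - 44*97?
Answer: -4402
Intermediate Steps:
P - 44*97 = -134 - 44*97 = -134 - 4268 = -4402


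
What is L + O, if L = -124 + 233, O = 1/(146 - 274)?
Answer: 13951/128 ≈ 108.99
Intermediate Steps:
O = -1/128 (O = 1/(-128) = -1/128 ≈ -0.0078125)
L = 109
L + O = 109 - 1/128 = 13951/128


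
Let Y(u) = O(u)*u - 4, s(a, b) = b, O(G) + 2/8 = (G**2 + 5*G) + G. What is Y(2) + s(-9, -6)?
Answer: 43/2 ≈ 21.500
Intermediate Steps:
O(G) = -1/4 + G**2 + 6*G (O(G) = -1/4 + ((G**2 + 5*G) + G) = -1/4 + (G**2 + 6*G) = -1/4 + G**2 + 6*G)
Y(u) = -4 + u*(-1/4 + u**2 + 6*u) (Y(u) = (-1/4 + u**2 + 6*u)*u - 4 = u*(-1/4 + u**2 + 6*u) - 4 = -4 + u*(-1/4 + u**2 + 6*u))
Y(2) + s(-9, -6) = (-4 + 2**3 + 6*2**2 - 1/4*2) - 6 = (-4 + 8 + 6*4 - 1/2) - 6 = (-4 + 8 + 24 - 1/2) - 6 = 55/2 - 6 = 43/2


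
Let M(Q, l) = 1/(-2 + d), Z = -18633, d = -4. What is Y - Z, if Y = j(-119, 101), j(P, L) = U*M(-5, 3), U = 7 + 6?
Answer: 111785/6 ≈ 18631.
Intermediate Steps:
M(Q, l) = -⅙ (M(Q, l) = 1/(-2 - 4) = 1/(-6) = -⅙)
U = 13
j(P, L) = -13/6 (j(P, L) = 13*(-⅙) = -13/6)
Y = -13/6 ≈ -2.1667
Y - Z = -13/6 - 1*(-18633) = -13/6 + 18633 = 111785/6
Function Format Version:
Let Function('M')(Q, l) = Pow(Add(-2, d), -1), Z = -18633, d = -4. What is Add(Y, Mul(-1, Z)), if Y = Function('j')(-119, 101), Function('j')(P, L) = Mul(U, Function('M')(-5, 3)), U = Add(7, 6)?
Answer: Rational(111785, 6) ≈ 18631.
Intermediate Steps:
Function('M')(Q, l) = Rational(-1, 6) (Function('M')(Q, l) = Pow(Add(-2, -4), -1) = Pow(-6, -1) = Rational(-1, 6))
U = 13
Function('j')(P, L) = Rational(-13, 6) (Function('j')(P, L) = Mul(13, Rational(-1, 6)) = Rational(-13, 6))
Y = Rational(-13, 6) ≈ -2.1667
Add(Y, Mul(-1, Z)) = Add(Rational(-13, 6), Mul(-1, -18633)) = Add(Rational(-13, 6), 18633) = Rational(111785, 6)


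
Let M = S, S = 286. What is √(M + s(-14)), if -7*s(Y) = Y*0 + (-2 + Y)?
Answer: √14126/7 ≈ 16.979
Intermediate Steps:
s(Y) = 2/7 - Y/7 (s(Y) = -(Y*0 + (-2 + Y))/7 = -(0 + (-2 + Y))/7 = -(-2 + Y)/7 = 2/7 - Y/7)
M = 286
√(M + s(-14)) = √(286 + (2/7 - ⅐*(-14))) = √(286 + (2/7 + 2)) = √(286 + 16/7) = √(2018/7) = √14126/7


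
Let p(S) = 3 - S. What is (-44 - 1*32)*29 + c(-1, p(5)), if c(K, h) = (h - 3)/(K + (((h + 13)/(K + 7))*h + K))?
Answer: -37453/17 ≈ -2203.1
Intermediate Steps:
c(K, h) = (-3 + h)/(2*K + h*(13 + h)/(7 + K)) (c(K, h) = (-3 + h)/(K + (((13 + h)/(7 + K))*h + K)) = (-3 + h)/(K + (h*(13 + h)/(7 + K) + K)) = (-3 + h)/(K + (K + h*(13 + h)/(7 + K))) = (-3 + h)/(2*K + h*(13 + h)/(7 + K)))
(-44 - 1*32)*29 + c(-1, p(5)) = (-44 - 1*32)*29 + (-21 - 3*(-1) + 7*(3 - 1*5) - (3 - 1*5))/((3 - 1*5)² + 2*(-1)² + 13*(3 - 1*5) + 14*(-1)) = (-44 - 32)*29 + (-21 + 3 + 7*(3 - 5) - (3 - 5))/((3 - 5)² + 2*1 + 13*(3 - 5) - 14) = -76*29 + (-21 + 3 + 7*(-2) - 1*(-2))/((-2)² + 2 + 13*(-2) - 14) = -2204 + (-21 + 3 - 14 + 2)/(4 + 2 - 26 - 14) = -2204 - 30/(-34) = -2204 - 1/34*(-30) = -2204 + 15/17 = -37453/17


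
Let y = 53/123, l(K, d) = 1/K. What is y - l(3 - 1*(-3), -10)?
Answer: 65/246 ≈ 0.26423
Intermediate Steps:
y = 53/123 (y = 53*(1/123) = 53/123 ≈ 0.43089)
y - l(3 - 1*(-3), -10) = 53/123 - 1/(3 - 1*(-3)) = 53/123 - 1/(3 + 3) = 53/123 - 1/6 = 53/123 - 1*⅙ = 53/123 - ⅙ = 65/246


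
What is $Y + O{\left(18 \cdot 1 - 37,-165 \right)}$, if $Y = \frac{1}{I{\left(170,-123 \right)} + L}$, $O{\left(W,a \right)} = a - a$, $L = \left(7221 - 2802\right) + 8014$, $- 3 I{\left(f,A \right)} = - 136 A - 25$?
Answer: $\frac{3}{20596} \approx 0.00014566$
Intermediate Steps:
$I{\left(f,A \right)} = \frac{25}{3} + \frac{136 A}{3}$ ($I{\left(f,A \right)} = - \frac{- 136 A - 25}{3} = - \frac{-25 - 136 A}{3} = \frac{25}{3} + \frac{136 A}{3}$)
$L = 12433$ ($L = 4419 + 8014 = 12433$)
$O{\left(W,a \right)} = 0$
$Y = \frac{3}{20596}$ ($Y = \frac{1}{\left(\frac{25}{3} + \frac{136}{3} \left(-123\right)\right) + 12433} = \frac{1}{\left(\frac{25}{3} - 5576\right) + 12433} = \frac{1}{- \frac{16703}{3} + 12433} = \frac{1}{\frac{20596}{3}} = \frac{3}{20596} \approx 0.00014566$)
$Y + O{\left(18 \cdot 1 - 37,-165 \right)} = \frac{3}{20596} + 0 = \frac{3}{20596}$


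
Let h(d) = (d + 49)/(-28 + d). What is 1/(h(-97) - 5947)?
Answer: -125/743327 ≈ -0.00016816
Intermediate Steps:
h(d) = (49 + d)/(-28 + d)
1/(h(-97) - 5947) = 1/((49 - 97)/(-28 - 97) - 5947) = 1/(-48/(-125) - 5947) = 1/(-1/125*(-48) - 5947) = 1/(48/125 - 5947) = 1/(-743327/125) = -125/743327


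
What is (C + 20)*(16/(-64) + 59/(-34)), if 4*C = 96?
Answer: -1485/17 ≈ -87.353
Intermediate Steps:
C = 24 (C = (¼)*96 = 24)
(C + 20)*(16/(-64) + 59/(-34)) = (24 + 20)*(16/(-64) + 59/(-34)) = 44*(16*(-1/64) + 59*(-1/34)) = 44*(-¼ - 59/34) = 44*(-135/68) = -1485/17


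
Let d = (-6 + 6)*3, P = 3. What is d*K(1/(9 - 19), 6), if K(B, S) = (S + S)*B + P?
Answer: 0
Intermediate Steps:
K(B, S) = 3 + 2*B*S (K(B, S) = (S + S)*B + 3 = (2*S)*B + 3 = 2*B*S + 3 = 3 + 2*B*S)
d = 0 (d = 0*3 = 0)
d*K(1/(9 - 19), 6) = 0*(3 + 2*6/(9 - 19)) = 0*(3 + 2*6/(-10)) = 0*(3 + 2*(-1/10)*6) = 0*(3 - 6/5) = 0*(9/5) = 0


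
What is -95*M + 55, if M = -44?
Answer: 4235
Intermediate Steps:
-95*M + 55 = -95*(-44) + 55 = 4180 + 55 = 4235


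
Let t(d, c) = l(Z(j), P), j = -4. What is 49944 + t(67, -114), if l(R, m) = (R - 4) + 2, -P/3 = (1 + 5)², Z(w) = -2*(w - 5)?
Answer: 49960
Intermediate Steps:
Z(w) = 10 - 2*w (Z(w) = -2*(-5 + w) = 10 - 2*w)
P = -108 (P = -3*(1 + 5)² = -3*6² = -3*36 = -108)
l(R, m) = -2 + R (l(R, m) = (-4 + R) + 2 = -2 + R)
t(d, c) = 16 (t(d, c) = -2 + (10 - 2*(-4)) = -2 + (10 + 8) = -2 + 18 = 16)
49944 + t(67, -114) = 49944 + 16 = 49960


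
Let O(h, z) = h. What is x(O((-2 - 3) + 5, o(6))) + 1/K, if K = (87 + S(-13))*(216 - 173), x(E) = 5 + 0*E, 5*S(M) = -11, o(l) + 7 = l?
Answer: 91165/18232 ≈ 5.0003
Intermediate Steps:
o(l) = -7 + l
S(M) = -11/5 (S(M) = (⅕)*(-11) = -11/5)
x(E) = 5 (x(E) = 5 + 0 = 5)
K = 18232/5 (K = (87 - 11/5)*(216 - 173) = (424/5)*43 = 18232/5 ≈ 3646.4)
x(O((-2 - 3) + 5, o(6))) + 1/K = 5 + 1/(18232/5) = 5 + 5/18232 = 91165/18232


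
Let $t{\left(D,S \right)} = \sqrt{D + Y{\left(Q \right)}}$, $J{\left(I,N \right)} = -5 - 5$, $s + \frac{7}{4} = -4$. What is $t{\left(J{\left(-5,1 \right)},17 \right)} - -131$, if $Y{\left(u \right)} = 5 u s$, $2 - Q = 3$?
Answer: $131 + \frac{5 \sqrt{3}}{2} \approx 135.33$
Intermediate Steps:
$Q = -1$ ($Q = 2 - 3 = -1$)
$s = - \frac{23}{4}$ ($s = - \frac{7}{4} - 4 = - \frac{23}{4} \approx -5.75$)
$J{\left(I,N \right)} = -10$
$Y{\left(u \right)} = - \frac{115 u}{4}$ ($Y{\left(u \right)} = 5 u \left(- \frac{23}{4}\right) = - \frac{115 u}{4}$)
$t{\left(D,S \right)} = \sqrt{\frac{115}{4} + D}$ ($t{\left(D,S \right)} = \sqrt{D - - \frac{115}{4}} = \sqrt{D + \frac{115}{4}} = \sqrt{\frac{115}{4} + D}$)
$t{\left(J{\left(-5,1 \right)},17 \right)} - -131 = \frac{\sqrt{115 + 4 \left(-10\right)}}{2} - -131 = \frac{\sqrt{115 - 40}}{2} + 131 = \frac{\sqrt{75}}{2} + 131 = \frac{5 \sqrt{3}}{2} + 131 = 131 + \frac{5 \sqrt{3}}{2}$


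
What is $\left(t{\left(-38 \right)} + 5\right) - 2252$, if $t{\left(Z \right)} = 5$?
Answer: $-2242$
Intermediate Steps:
$\left(t{\left(-38 \right)} + 5\right) - 2252 = \left(5 + 5\right) - 2252 = 10 - 2252 = -2242$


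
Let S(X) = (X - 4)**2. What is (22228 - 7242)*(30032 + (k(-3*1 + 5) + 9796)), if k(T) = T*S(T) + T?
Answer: 597012268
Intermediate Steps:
S(X) = (-4 + X)**2
k(T) = T + T*(-4 + T)**2 (k(T) = T*(-4 + T)**2 + T = T + T*(-4 + T)**2)
(22228 - 7242)*(30032 + (k(-3*1 + 5) + 9796)) = (22228 - 7242)*(30032 + ((-3*1 + 5)*(1 + (-4 + (-3*1 + 5))**2) + 9796)) = 14986*(30032 + ((-3 + 5)*(1 + (-4 + (-3 + 5))**2) + 9796)) = 14986*(30032 + (2*(1 + (-4 + 2)**2) + 9796)) = 14986*(30032 + (2*(1 + (-2)**2) + 9796)) = 14986*(30032 + (2*(1 + 4) + 9796)) = 14986*(30032 + (2*5 + 9796)) = 14986*(30032 + (10 + 9796)) = 14986*(30032 + 9806) = 14986*39838 = 597012268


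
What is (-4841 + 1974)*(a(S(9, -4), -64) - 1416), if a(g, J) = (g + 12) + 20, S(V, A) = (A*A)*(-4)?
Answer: 4151416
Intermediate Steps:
S(V, A) = -4*A² (S(V, A) = A²*(-4) = -4*A²)
a(g, J) = 32 + g (a(g, J) = (12 + g) + 20 = 32 + g)
(-4841 + 1974)*(a(S(9, -4), -64) - 1416) = (-4841 + 1974)*((32 - 4*(-4)²) - 1416) = -2867*((32 - 4*16) - 1416) = -2867*((32 - 64) - 1416) = -2867*(-32 - 1416) = -2867*(-1448) = 4151416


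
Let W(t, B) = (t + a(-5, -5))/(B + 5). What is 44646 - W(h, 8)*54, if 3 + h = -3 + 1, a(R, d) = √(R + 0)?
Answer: 580668/13 - 54*I*√5/13 ≈ 44667.0 - 9.2883*I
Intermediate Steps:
a(R, d) = √R
h = -5 (h = -3 + (-3 + 1) = -3 - 2 = -5)
W(t, B) = (t + I*√5)/(5 + B) (W(t, B) = (t + √(-5))/(B + 5) = (t + I*√5)/(5 + B))
44646 - W(h, 8)*54 = 44646 - (-5 + I*√5)/(5 + 8)*54 = 44646 - (-5 + I*√5)/13*54 = 44646 - (-5/13 + I*√5/13)*54 = 44646 - (-270/13 + 54*I*√5/13) = 44646 + (270/13 - 54*I*√5/13) = 580668/13 - 54*I*√5/13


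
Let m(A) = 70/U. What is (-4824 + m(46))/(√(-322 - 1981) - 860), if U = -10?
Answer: 4154660/741903 + 33817*I*√47/741903 ≈ 5.6 + 0.31249*I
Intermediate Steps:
m(A) = -7 (m(A) = 70/(-10) = 70*(-⅒) = -7)
(-4824 + m(46))/(√(-322 - 1981) - 860) = (-4824 - 7)/(√(-322 - 1981) - 860) = -4831/(√(-2303) - 860) = -4831/(7*I*√47 - 860) = -4831/(-860 + 7*I*√47)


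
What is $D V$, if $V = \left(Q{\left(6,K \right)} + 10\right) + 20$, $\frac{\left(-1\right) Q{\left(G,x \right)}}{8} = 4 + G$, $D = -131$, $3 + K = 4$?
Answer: $6550$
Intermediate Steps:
$K = 1$ ($K = -3 + 4 = 1$)
$Q{\left(G,x \right)} = -32 - 8 G$ ($Q{\left(G,x \right)} = - 8 \left(4 + G\right) = -32 - 8 G$)
$V = -50$ ($V = \left(\left(-32 - 48\right) + 10\right) + 20 = \left(-80 + 10\right) + 20 = -70 + 20 = -50$)
$D V = \left(-131\right) \left(-50\right) = 6550$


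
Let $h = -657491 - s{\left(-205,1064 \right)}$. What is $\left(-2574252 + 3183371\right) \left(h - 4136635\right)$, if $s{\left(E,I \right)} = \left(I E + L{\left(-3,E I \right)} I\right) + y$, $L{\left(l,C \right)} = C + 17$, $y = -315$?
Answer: $138565984531219$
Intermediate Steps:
$L{\left(l,C \right)} = 17 + C$
$s{\left(E,I \right)} = -315 + E I + I \left(17 + E I\right)$ ($s{\left(E,I \right)} = \left(I E + \left(17 + E I\right) I\right) - 315 = \left(E I + I \left(17 + E I\right)\right) - 315 = -315 + E I + I \left(17 + E I\right)$)
$h = 231622536$ ($h = -657491 - \left(-315 - 218120 + 1064 \left(17 - 218120\right)\right) = -657491 - \left(-315 - 218120 + 1064 \left(-218103\right)\right) = -657491 - \left(-315 - 218120 - 232061592\right) = -657491 - -232280027 = -657491 + 232280027 = 231622536$)
$\left(-2574252 + 3183371\right) \left(h - 4136635\right) = \left(-2574252 + 3183371\right) \left(231622536 - 4136635\right) = 609119 \cdot 227485901 = 138565984531219$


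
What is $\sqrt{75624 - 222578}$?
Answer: $i \sqrt{146954} \approx 383.35 i$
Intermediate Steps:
$\sqrt{75624 - 222578} = \sqrt{-146954} = i \sqrt{146954}$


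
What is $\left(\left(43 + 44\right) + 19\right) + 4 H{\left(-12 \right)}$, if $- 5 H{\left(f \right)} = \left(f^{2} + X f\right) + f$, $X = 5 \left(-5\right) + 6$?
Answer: $-182$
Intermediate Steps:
$X = -19$ ($X = -25 + 6 = -19$)
$H{\left(f \right)} = - \frac{f^{2}}{5} + \frac{18 f}{5}$ ($H{\left(f \right)} = - \frac{\left(f^{2} - 19 f\right) + f}{5} = - \frac{f^{2} - 18 f}{5} = - \frac{f^{2}}{5} + \frac{18 f}{5}$)
$\left(\left(43 + 44\right) + 19\right) + 4 H{\left(-12 \right)} = \left(\left(43 + 44\right) + 19\right) + 4 \cdot \frac{1}{5} \left(-12\right) \left(18 - -12\right) = \left(87 + 19\right) + 4 \cdot \frac{1}{5} \left(-12\right) \left(18 + 12\right) = 106 + 4 \cdot \frac{1}{5} \left(-12\right) 30 = 106 + 4 \left(-72\right) = 106 - 288 = -182$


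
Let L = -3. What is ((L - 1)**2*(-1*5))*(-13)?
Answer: 1040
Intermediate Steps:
((L - 1)**2*(-1*5))*(-13) = ((-3 - 1)**2*(-1*5))*(-13) = ((-4)**2*(-5))*(-13) = (16*(-5))*(-13) = -80*(-13) = 1040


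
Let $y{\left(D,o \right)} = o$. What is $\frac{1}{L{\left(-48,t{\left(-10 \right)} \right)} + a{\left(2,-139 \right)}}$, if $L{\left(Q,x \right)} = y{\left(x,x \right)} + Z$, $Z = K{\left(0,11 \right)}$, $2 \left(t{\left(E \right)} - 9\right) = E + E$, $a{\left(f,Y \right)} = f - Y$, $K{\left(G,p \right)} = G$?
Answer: $\frac{1}{140} \approx 0.0071429$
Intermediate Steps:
$t{\left(E \right)} = 9 + E$ ($t{\left(E \right)} = 9 + \frac{E + E}{2} = 9 + \frac{2 E}{2} = 9 + E$)
$Z = 0$
$L{\left(Q,x \right)} = x$ ($L{\left(Q,x \right)} = x + 0 = x$)
$\frac{1}{L{\left(-48,t{\left(-10 \right)} \right)} + a{\left(2,-139 \right)}} = \frac{1}{\left(9 - 10\right) + \left(2 - -139\right)} = \frac{1}{-1 + \left(2 + 139\right)} = \frac{1}{-1 + 141} = \frac{1}{140}$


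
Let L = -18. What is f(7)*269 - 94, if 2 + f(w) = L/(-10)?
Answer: -739/5 ≈ -147.80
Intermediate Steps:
f(w) = -⅕ (f(w) = -2 - 18/(-10) = -2 - 18*(-⅒) = -2 + 9/5 = -⅕)
f(7)*269 - 94 = -⅕*269 - 94 = -269/5 - 94 = -739/5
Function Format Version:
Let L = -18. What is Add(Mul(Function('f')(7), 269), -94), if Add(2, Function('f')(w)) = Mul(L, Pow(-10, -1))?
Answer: Rational(-739, 5) ≈ -147.80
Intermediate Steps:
Function('f')(w) = Rational(-1, 5) (Function('f')(w) = Add(-2, Mul(-18, Pow(-10, -1))) = Add(-2, Mul(-18, Rational(-1, 10))) = Add(-2, Rational(9, 5)) = Rational(-1, 5))
Add(Mul(Function('f')(7), 269), -94) = Add(Mul(Rational(-1, 5), 269), -94) = Add(Rational(-269, 5), -94) = Rational(-739, 5)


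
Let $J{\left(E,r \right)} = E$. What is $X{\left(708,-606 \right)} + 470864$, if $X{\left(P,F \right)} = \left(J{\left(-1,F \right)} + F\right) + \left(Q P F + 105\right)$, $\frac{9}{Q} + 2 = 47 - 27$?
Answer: $255838$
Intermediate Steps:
$Q = \frac{1}{2}$ ($Q = \frac{9}{-2 + \left(47 - 27\right)} = \frac{9}{-2 + 20} = \frac{9}{18} = 9 \cdot \frac{1}{18} = \frac{1}{2} \approx 0.5$)
$X{\left(P,F \right)} = 104 + F + \frac{F P}{2}$ ($X{\left(P,F \right)} = \left(-1 + F\right) + \left(\frac{P}{2} F + 105\right) = \left(-1 + F\right) + \left(\frac{F P}{2} + 105\right) = \left(-1 + F\right) + \left(105 + \frac{F P}{2}\right) = 104 + F + \frac{F P}{2}$)
$X{\left(708,-606 \right)} + 470864 = \left(104 - 606 + \frac{1}{2} \left(-606\right) 708\right) + 470864 = \left(104 - 606 - 214524\right) + 470864 = -215026 + 470864 = 255838$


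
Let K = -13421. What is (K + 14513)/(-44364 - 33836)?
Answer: -273/19550 ≈ -0.013964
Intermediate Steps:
(K + 14513)/(-44364 - 33836) = (-13421 + 14513)/(-44364 - 33836) = 1092/(-78200) = 1092*(-1/78200) = -273/19550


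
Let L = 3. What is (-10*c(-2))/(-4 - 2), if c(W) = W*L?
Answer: -10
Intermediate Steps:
c(W) = 3*W (c(W) = W*3 = 3*W)
(-10*c(-2))/(-4 - 2) = (-30*(-2))/(-4 - 2) = -10*(-6)/(-6) = 60*(-1/6) = -10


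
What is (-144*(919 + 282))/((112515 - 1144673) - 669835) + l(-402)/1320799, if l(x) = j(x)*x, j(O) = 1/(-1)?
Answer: 76369487814/749330217469 ≈ 0.10192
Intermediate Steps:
j(O) = -1 (j(O) = 1*(-1) = -1)
l(x) = -x
(-144*(919 + 282))/((112515 - 1144673) - 669835) + l(-402)/1320799 = (-144*(919 + 282))/((112515 - 1144673) - 669835) - 1*(-402)/1320799 = (-144*1201)/(-1032158 - 669835) + 402*(1/1320799) = -172944/(-1701993) + 402/1320799 = -172944*(-1/1701993) + 402/1320799 = 57648/567331 + 402/1320799 = 76369487814/749330217469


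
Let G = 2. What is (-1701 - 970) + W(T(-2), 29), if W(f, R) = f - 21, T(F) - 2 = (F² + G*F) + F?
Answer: -2692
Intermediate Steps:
T(F) = 2 + F² + 3*F (T(F) = 2 + ((F² + 2*F) + F) = 2 + (F² + 3*F) = 2 + F² + 3*F)
W(f, R) = -21 + f
(-1701 - 970) + W(T(-2), 29) = (-1701 - 970) + (-21 + (2 + (-2)² + 3*(-2))) = -2671 + (-21 + (2 + 4 - 6)) = -2671 + (-21 + 0) = -2671 - 21 = -2692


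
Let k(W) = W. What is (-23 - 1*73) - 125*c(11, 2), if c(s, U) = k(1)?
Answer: -221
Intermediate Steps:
c(s, U) = 1
(-23 - 1*73) - 125*c(11, 2) = (-23 - 1*73) - 125*1 = (-23 - 73) - 125 = -96 - 125 = -221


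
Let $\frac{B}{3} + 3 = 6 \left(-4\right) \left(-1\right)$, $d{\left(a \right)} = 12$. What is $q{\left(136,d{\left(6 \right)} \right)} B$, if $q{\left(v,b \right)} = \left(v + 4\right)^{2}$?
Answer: $1234800$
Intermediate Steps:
$q{\left(v,b \right)} = \left(4 + v\right)^{2}$
$B = 63$ ($B = -9 + 3 \cdot 6 \left(-4\right) \left(-1\right) = -9 + 3 \left(\left(-24\right) \left(-1\right)\right) = -9 + 3 \cdot 24 = -9 + 72 = 63$)
$q{\left(136,d{\left(6 \right)} \right)} B = \left(4 + 136\right)^{2} \cdot 63 = 140^{2} \cdot 63 = 19600 \cdot 63 = 1234800$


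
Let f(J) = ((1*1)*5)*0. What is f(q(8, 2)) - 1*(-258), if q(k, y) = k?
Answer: 258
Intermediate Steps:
f(J) = 0 (f(J) = (1*5)*0 = 5*0 = 0)
f(q(8, 2)) - 1*(-258) = 0 - 1*(-258) = 0 + 258 = 258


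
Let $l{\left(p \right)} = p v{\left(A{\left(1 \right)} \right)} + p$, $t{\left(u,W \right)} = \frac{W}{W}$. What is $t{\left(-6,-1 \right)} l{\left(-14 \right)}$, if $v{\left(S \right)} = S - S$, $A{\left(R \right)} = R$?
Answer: $-14$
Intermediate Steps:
$t{\left(u,W \right)} = 1$
$v{\left(S \right)} = 0$
$l{\left(p \right)} = p$ ($l{\left(p \right)} = p 0 + p = 0 + p = p$)
$t{\left(-6,-1 \right)} l{\left(-14 \right)} = 1 \left(-14\right) = -14$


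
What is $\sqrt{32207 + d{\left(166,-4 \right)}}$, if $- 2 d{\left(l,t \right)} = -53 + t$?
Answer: $\frac{\sqrt{128942}}{2} \approx 179.54$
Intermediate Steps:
$d{\left(l,t \right)} = \frac{53}{2} - \frac{t}{2}$ ($d{\left(l,t \right)} = - \frac{-53 + t}{2} = \frac{53}{2} - \frac{t}{2}$)
$\sqrt{32207 + d{\left(166,-4 \right)}} = \sqrt{32207 + \left(\frac{53}{2} - -2\right)} = \sqrt{32207 + \left(\frac{53}{2} + 2\right)} = \sqrt{32207 + \frac{57}{2}} = \sqrt{\frac{64471}{2}} = \frac{\sqrt{128942}}{2}$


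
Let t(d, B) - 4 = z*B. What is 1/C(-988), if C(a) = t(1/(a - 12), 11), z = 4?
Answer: 1/48 ≈ 0.020833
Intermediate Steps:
t(d, B) = 4 + 4*B
C(a) = 48 (C(a) = 4 + 4*11 = 4 + 44 = 48)
1/C(-988) = 1/48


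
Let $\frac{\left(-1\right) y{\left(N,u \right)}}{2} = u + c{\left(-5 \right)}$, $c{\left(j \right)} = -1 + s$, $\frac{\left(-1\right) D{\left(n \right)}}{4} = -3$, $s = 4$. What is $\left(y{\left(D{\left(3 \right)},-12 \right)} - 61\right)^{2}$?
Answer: $1849$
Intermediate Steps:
$D{\left(n \right)} = 12$ ($D{\left(n \right)} = \left(-4\right) \left(-3\right) = 12$)
$c{\left(j \right)} = 3$ ($c{\left(j \right)} = -1 + 4 = 3$)
$y{\left(N,u \right)} = -6 - 2 u$ ($y{\left(N,u \right)} = - 2 \left(u + 3\right) = - 2 \left(3 + u\right) = -6 - 2 u$)
$\left(y{\left(D{\left(3 \right)},-12 \right)} - 61\right)^{2} = \left(\left(-6 - -24\right) - 61\right)^{2} = \left(\left(-6 + 24\right) - 61\right)^{2} = \left(18 - 61\right)^{2} = \left(-43\right)^{2} = 1849$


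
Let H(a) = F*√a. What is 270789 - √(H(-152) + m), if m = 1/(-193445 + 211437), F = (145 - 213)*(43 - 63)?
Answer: 270789 - √(4498 + 220124203520*I*√38)/8996 ≈ 2.707e+5 - 91.562*I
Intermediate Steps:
F = 1360 (F = -68*(-20) = 1360)
H(a) = 1360*√a
m = 1/17992 ≈ 5.5580e-5
270789 - √(H(-152) + m) = 270789 - √(1360*√(-152) + 1/17992) = 270789 - √(1360*(2*I*√38) + 1/17992) = 270789 - √(2720*I*√38 + 1/17992) = 270789 - √(1/17992 + 2720*I*√38)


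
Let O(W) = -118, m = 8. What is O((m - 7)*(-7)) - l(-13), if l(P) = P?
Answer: -105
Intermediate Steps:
O((m - 7)*(-7)) - l(-13) = -118 - 1*(-13) = -118 + 13 = -105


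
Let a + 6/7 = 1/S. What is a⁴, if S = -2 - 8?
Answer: 20151121/24010000 ≈ 0.83928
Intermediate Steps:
S = -10
a = -67/70 (a = -6/7 + 1/(-10) = -6/7 - ⅒ = -67/70 ≈ -0.95714)
a⁴ = (-67/70)⁴ = 20151121/24010000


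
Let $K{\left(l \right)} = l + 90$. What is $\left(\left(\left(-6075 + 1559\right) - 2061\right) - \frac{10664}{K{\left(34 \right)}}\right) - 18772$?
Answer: $-25435$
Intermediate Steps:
$K{\left(l \right)} = 90 + l$
$\left(\left(\left(-6075 + 1559\right) - 2061\right) - \frac{10664}{K{\left(34 \right)}}\right) - 18772 = \left(\left(\left(-6075 + 1559\right) - 2061\right) - \frac{10664}{90 + 34}\right) - 18772 = \left(\left(-4516 - 2061\right) - \frac{10664}{124}\right) - 18772 = \left(-6577 - 86\right) - 18772 = -6663 - 18772 = -25435$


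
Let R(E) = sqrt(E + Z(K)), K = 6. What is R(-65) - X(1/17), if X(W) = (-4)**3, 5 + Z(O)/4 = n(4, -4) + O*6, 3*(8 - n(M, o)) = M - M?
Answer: 64 + sqrt(91) ≈ 73.539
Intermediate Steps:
n(M, o) = 8 (n(M, o) = 8 - (M - M)/3 = 8 - 1/3*0 = 8 + 0 = 8)
Z(O) = 12 + 24*O (Z(O) = -20 + 4*(8 + O*6) = -20 + 4*(8 + 6*O) = -20 + (32 + 24*O) = 12 + 24*O)
X(W) = -64
R(E) = sqrt(156 + E) (R(E) = sqrt(E + (12 + 24*6)) = sqrt(E + (12 + 144)) = sqrt(E + 156) = sqrt(156 + E))
R(-65) - X(1/17) = sqrt(156 - 65) - 1*(-64) = sqrt(91) + 64 = 64 + sqrt(91)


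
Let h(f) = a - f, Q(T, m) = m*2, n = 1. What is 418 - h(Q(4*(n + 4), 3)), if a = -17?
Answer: 441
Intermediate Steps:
Q(T, m) = 2*m
h(f) = -17 - f
418 - h(Q(4*(n + 4), 3)) = 418 - (-17 - 2*3) = 418 - (-17 - 1*6) = 418 - (-17 - 6) = 418 - 1*(-23) = 418 + 23 = 441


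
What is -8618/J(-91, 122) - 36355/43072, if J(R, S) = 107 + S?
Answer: -379519791/9863488 ≈ -38.477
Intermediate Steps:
-8618/J(-91, 122) - 36355/43072 = -8618/(107 + 122) - 36355/43072 = -8618/229 - 36355*1/43072 = -8618*1/229 - 36355/43072 = -8618/229 - 36355/43072 = -379519791/9863488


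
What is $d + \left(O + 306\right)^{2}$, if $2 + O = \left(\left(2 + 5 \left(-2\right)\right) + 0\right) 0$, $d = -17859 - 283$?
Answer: $74274$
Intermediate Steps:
$d = -18142$ ($d = -17859 - 283 = -18142$)
$O = -2$ ($O = -2 + \left(\left(2 + 5 \left(-2\right)\right) + 0\right) 0 = -2 + \left(\left(2 - 10\right) + 0\right) 0 = -2 + \left(-8 + 0\right) 0 = -2 - 0 = -2 + 0 = -2$)
$d + \left(O + 306\right)^{2} = -18142 + \left(-2 + 306\right)^{2} = -18142 + 304^{2} = -18142 + 92416 = 74274$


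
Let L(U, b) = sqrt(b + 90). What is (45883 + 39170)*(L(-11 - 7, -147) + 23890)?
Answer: 2031916170 + 85053*I*sqrt(57) ≈ 2.0319e+9 + 6.4214e+5*I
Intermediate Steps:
L(U, b) = sqrt(90 + b)
(45883 + 39170)*(L(-11 - 7, -147) + 23890) = (45883 + 39170)*(sqrt(90 - 147) + 23890) = 85053*(sqrt(-57) + 23890) = 85053*(I*sqrt(57) + 23890) = 85053*(23890 + I*sqrt(57)) = 2031916170 + 85053*I*sqrt(57)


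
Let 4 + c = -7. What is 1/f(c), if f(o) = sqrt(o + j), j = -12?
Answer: -I*sqrt(23)/23 ≈ -0.20851*I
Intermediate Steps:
c = -11 (c = -4 - 7 = -11)
f(o) = sqrt(-12 + o) (f(o) = sqrt(o - 12) = sqrt(-12 + o))
1/f(c) = 1/(sqrt(-12 - 11)) = 1/(sqrt(-23)) = 1/(I*sqrt(23)) = -I*sqrt(23)/23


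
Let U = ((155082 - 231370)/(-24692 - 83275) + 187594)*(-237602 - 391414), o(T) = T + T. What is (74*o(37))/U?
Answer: -49268941/1061676147424748 ≈ -4.6407e-8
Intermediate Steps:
o(T) = 2*T
U = -4246704589698992/35989 (U = (-76288/(-107967) + 187594)*(-629016) = (-76288*(-1/107967) + 187594)*(-629016) = (76288/107967 + 187594)*(-629016) = (20254037686/107967)*(-629016) = -4246704589698992/35989 ≈ -1.1800e+11)
(74*o(37))/U = (74*(2*37))/(-4246704589698992/35989) = (74*74)*(-35989/4246704589698992) = 5476*(-35989/4246704589698992) = -49268941/1061676147424748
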